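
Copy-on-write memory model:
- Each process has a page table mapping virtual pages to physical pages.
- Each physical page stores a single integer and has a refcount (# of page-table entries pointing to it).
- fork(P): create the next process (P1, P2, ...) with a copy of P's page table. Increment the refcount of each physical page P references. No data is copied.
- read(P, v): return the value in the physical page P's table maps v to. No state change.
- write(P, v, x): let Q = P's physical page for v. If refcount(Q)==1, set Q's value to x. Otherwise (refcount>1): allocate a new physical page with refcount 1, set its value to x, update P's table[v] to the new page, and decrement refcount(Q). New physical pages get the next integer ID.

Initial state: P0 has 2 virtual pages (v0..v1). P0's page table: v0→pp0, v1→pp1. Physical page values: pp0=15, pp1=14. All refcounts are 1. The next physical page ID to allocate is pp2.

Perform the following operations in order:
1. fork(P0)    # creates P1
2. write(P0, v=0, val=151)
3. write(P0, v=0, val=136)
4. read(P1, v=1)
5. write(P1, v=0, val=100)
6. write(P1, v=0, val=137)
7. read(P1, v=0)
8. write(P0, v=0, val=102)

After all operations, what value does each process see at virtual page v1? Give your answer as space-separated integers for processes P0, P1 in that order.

Op 1: fork(P0) -> P1. 2 ppages; refcounts: pp0:2 pp1:2
Op 2: write(P0, v0, 151). refcount(pp0)=2>1 -> COPY to pp2. 3 ppages; refcounts: pp0:1 pp1:2 pp2:1
Op 3: write(P0, v0, 136). refcount(pp2)=1 -> write in place. 3 ppages; refcounts: pp0:1 pp1:2 pp2:1
Op 4: read(P1, v1) -> 14. No state change.
Op 5: write(P1, v0, 100). refcount(pp0)=1 -> write in place. 3 ppages; refcounts: pp0:1 pp1:2 pp2:1
Op 6: write(P1, v0, 137). refcount(pp0)=1 -> write in place. 3 ppages; refcounts: pp0:1 pp1:2 pp2:1
Op 7: read(P1, v0) -> 137. No state change.
Op 8: write(P0, v0, 102). refcount(pp2)=1 -> write in place. 3 ppages; refcounts: pp0:1 pp1:2 pp2:1
P0: v1 -> pp1 = 14
P1: v1 -> pp1 = 14

Answer: 14 14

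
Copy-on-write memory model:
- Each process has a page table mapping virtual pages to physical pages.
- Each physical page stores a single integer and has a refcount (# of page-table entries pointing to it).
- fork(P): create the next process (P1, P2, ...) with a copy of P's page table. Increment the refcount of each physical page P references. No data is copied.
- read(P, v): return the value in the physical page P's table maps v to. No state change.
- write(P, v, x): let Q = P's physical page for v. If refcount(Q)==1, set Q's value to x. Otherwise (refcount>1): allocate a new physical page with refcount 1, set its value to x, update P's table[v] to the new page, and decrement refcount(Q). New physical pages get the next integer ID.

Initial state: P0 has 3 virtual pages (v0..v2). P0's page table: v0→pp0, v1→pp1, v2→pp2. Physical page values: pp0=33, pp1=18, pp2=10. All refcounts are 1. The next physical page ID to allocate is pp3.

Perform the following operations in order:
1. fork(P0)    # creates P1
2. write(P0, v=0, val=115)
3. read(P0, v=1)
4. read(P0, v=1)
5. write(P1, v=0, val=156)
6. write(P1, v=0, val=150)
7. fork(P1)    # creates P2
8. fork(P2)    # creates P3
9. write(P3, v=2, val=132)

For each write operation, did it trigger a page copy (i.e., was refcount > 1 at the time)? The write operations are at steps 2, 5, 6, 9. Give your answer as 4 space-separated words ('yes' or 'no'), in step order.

Op 1: fork(P0) -> P1. 3 ppages; refcounts: pp0:2 pp1:2 pp2:2
Op 2: write(P0, v0, 115). refcount(pp0)=2>1 -> COPY to pp3. 4 ppages; refcounts: pp0:1 pp1:2 pp2:2 pp3:1
Op 3: read(P0, v1) -> 18. No state change.
Op 4: read(P0, v1) -> 18. No state change.
Op 5: write(P1, v0, 156). refcount(pp0)=1 -> write in place. 4 ppages; refcounts: pp0:1 pp1:2 pp2:2 pp3:1
Op 6: write(P1, v0, 150). refcount(pp0)=1 -> write in place. 4 ppages; refcounts: pp0:1 pp1:2 pp2:2 pp3:1
Op 7: fork(P1) -> P2. 4 ppages; refcounts: pp0:2 pp1:3 pp2:3 pp3:1
Op 8: fork(P2) -> P3. 4 ppages; refcounts: pp0:3 pp1:4 pp2:4 pp3:1
Op 9: write(P3, v2, 132). refcount(pp2)=4>1 -> COPY to pp4. 5 ppages; refcounts: pp0:3 pp1:4 pp2:3 pp3:1 pp4:1

yes no no yes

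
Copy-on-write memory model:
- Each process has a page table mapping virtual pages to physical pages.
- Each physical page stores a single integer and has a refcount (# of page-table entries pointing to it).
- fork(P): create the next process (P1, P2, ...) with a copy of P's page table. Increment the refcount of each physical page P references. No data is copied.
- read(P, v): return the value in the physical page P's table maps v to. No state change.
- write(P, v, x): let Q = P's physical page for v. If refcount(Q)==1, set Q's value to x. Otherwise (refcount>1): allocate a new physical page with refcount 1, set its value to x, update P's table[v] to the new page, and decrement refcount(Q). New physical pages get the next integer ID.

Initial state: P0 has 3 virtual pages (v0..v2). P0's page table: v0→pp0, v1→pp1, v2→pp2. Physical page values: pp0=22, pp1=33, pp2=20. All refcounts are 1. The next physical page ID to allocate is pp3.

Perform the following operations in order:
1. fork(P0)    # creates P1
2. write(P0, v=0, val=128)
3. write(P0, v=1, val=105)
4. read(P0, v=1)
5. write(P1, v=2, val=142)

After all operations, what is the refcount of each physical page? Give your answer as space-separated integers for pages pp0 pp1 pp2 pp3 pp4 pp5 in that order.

Op 1: fork(P0) -> P1. 3 ppages; refcounts: pp0:2 pp1:2 pp2:2
Op 2: write(P0, v0, 128). refcount(pp0)=2>1 -> COPY to pp3. 4 ppages; refcounts: pp0:1 pp1:2 pp2:2 pp3:1
Op 3: write(P0, v1, 105). refcount(pp1)=2>1 -> COPY to pp4. 5 ppages; refcounts: pp0:1 pp1:1 pp2:2 pp3:1 pp4:1
Op 4: read(P0, v1) -> 105. No state change.
Op 5: write(P1, v2, 142). refcount(pp2)=2>1 -> COPY to pp5. 6 ppages; refcounts: pp0:1 pp1:1 pp2:1 pp3:1 pp4:1 pp5:1

Answer: 1 1 1 1 1 1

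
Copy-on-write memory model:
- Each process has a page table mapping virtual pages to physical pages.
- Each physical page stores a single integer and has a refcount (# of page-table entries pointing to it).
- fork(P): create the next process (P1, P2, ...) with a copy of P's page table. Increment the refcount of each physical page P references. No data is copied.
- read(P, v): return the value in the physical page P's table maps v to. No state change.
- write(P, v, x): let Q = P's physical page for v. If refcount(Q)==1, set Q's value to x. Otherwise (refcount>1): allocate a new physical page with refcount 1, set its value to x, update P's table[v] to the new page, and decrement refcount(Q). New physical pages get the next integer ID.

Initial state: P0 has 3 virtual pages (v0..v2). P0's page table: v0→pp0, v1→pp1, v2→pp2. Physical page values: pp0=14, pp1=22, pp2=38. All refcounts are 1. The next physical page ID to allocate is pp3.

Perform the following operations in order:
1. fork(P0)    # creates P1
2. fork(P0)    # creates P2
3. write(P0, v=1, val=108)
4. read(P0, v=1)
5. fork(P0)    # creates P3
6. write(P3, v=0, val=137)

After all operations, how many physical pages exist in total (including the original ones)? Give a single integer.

Op 1: fork(P0) -> P1. 3 ppages; refcounts: pp0:2 pp1:2 pp2:2
Op 2: fork(P0) -> P2. 3 ppages; refcounts: pp0:3 pp1:3 pp2:3
Op 3: write(P0, v1, 108). refcount(pp1)=3>1 -> COPY to pp3. 4 ppages; refcounts: pp0:3 pp1:2 pp2:3 pp3:1
Op 4: read(P0, v1) -> 108. No state change.
Op 5: fork(P0) -> P3. 4 ppages; refcounts: pp0:4 pp1:2 pp2:4 pp3:2
Op 6: write(P3, v0, 137). refcount(pp0)=4>1 -> COPY to pp4. 5 ppages; refcounts: pp0:3 pp1:2 pp2:4 pp3:2 pp4:1

Answer: 5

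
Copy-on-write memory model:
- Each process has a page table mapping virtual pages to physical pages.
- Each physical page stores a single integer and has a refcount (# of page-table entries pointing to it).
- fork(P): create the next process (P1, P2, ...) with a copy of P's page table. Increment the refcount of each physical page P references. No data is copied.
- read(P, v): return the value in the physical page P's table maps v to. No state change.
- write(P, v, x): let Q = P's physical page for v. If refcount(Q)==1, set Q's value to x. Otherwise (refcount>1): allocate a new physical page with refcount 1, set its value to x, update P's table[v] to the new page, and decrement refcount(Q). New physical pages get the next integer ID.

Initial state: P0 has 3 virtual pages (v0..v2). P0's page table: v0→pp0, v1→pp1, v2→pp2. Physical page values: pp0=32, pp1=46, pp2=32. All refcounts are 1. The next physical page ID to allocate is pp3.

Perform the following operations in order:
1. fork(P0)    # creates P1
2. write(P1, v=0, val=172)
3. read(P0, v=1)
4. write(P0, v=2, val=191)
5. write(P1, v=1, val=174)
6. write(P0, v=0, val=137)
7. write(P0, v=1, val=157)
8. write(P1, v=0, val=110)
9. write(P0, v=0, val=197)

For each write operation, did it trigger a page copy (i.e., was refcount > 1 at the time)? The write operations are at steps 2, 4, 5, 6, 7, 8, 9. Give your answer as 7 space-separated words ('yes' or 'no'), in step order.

Op 1: fork(P0) -> P1. 3 ppages; refcounts: pp0:2 pp1:2 pp2:2
Op 2: write(P1, v0, 172). refcount(pp0)=2>1 -> COPY to pp3. 4 ppages; refcounts: pp0:1 pp1:2 pp2:2 pp3:1
Op 3: read(P0, v1) -> 46. No state change.
Op 4: write(P0, v2, 191). refcount(pp2)=2>1 -> COPY to pp4. 5 ppages; refcounts: pp0:1 pp1:2 pp2:1 pp3:1 pp4:1
Op 5: write(P1, v1, 174). refcount(pp1)=2>1 -> COPY to pp5. 6 ppages; refcounts: pp0:1 pp1:1 pp2:1 pp3:1 pp4:1 pp5:1
Op 6: write(P0, v0, 137). refcount(pp0)=1 -> write in place. 6 ppages; refcounts: pp0:1 pp1:1 pp2:1 pp3:1 pp4:1 pp5:1
Op 7: write(P0, v1, 157). refcount(pp1)=1 -> write in place. 6 ppages; refcounts: pp0:1 pp1:1 pp2:1 pp3:1 pp4:1 pp5:1
Op 8: write(P1, v0, 110). refcount(pp3)=1 -> write in place. 6 ppages; refcounts: pp0:1 pp1:1 pp2:1 pp3:1 pp4:1 pp5:1
Op 9: write(P0, v0, 197). refcount(pp0)=1 -> write in place. 6 ppages; refcounts: pp0:1 pp1:1 pp2:1 pp3:1 pp4:1 pp5:1

yes yes yes no no no no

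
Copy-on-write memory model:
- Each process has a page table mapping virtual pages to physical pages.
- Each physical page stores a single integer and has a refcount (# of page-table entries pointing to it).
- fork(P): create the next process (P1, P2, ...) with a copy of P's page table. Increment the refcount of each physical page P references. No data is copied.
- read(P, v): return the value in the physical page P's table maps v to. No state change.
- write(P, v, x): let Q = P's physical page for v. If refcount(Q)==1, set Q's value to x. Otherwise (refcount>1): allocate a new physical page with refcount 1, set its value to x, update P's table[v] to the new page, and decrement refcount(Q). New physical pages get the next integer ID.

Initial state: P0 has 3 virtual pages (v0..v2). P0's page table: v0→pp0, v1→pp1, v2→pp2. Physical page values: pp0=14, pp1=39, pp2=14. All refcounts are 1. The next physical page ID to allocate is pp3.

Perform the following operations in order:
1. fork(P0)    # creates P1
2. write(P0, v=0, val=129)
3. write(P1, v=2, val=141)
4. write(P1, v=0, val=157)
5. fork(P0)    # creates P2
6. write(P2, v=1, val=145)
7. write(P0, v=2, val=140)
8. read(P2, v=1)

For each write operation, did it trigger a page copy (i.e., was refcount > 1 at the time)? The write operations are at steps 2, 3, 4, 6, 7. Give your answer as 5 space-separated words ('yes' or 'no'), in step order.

Op 1: fork(P0) -> P1. 3 ppages; refcounts: pp0:2 pp1:2 pp2:2
Op 2: write(P0, v0, 129). refcount(pp0)=2>1 -> COPY to pp3. 4 ppages; refcounts: pp0:1 pp1:2 pp2:2 pp3:1
Op 3: write(P1, v2, 141). refcount(pp2)=2>1 -> COPY to pp4. 5 ppages; refcounts: pp0:1 pp1:2 pp2:1 pp3:1 pp4:1
Op 4: write(P1, v0, 157). refcount(pp0)=1 -> write in place. 5 ppages; refcounts: pp0:1 pp1:2 pp2:1 pp3:1 pp4:1
Op 5: fork(P0) -> P2. 5 ppages; refcounts: pp0:1 pp1:3 pp2:2 pp3:2 pp4:1
Op 6: write(P2, v1, 145). refcount(pp1)=3>1 -> COPY to pp5. 6 ppages; refcounts: pp0:1 pp1:2 pp2:2 pp3:2 pp4:1 pp5:1
Op 7: write(P0, v2, 140). refcount(pp2)=2>1 -> COPY to pp6. 7 ppages; refcounts: pp0:1 pp1:2 pp2:1 pp3:2 pp4:1 pp5:1 pp6:1
Op 8: read(P2, v1) -> 145. No state change.

yes yes no yes yes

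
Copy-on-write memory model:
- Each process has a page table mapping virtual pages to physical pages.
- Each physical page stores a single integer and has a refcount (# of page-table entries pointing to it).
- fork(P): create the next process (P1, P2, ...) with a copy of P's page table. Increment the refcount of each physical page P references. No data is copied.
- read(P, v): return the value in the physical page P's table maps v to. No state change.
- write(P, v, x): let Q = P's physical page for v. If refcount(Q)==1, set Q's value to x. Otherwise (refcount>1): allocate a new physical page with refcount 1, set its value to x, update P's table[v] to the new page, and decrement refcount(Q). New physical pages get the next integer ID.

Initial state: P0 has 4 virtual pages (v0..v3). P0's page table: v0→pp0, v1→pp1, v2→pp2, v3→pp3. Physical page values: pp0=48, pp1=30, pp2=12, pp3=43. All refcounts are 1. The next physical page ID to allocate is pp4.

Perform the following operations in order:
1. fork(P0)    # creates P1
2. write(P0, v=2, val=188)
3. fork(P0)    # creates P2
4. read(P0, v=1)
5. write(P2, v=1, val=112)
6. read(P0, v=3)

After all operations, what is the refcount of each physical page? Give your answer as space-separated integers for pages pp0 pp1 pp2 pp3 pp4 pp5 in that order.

Answer: 3 2 1 3 2 1

Derivation:
Op 1: fork(P0) -> P1. 4 ppages; refcounts: pp0:2 pp1:2 pp2:2 pp3:2
Op 2: write(P0, v2, 188). refcount(pp2)=2>1 -> COPY to pp4. 5 ppages; refcounts: pp0:2 pp1:2 pp2:1 pp3:2 pp4:1
Op 3: fork(P0) -> P2. 5 ppages; refcounts: pp0:3 pp1:3 pp2:1 pp3:3 pp4:2
Op 4: read(P0, v1) -> 30. No state change.
Op 5: write(P2, v1, 112). refcount(pp1)=3>1 -> COPY to pp5. 6 ppages; refcounts: pp0:3 pp1:2 pp2:1 pp3:3 pp4:2 pp5:1
Op 6: read(P0, v3) -> 43. No state change.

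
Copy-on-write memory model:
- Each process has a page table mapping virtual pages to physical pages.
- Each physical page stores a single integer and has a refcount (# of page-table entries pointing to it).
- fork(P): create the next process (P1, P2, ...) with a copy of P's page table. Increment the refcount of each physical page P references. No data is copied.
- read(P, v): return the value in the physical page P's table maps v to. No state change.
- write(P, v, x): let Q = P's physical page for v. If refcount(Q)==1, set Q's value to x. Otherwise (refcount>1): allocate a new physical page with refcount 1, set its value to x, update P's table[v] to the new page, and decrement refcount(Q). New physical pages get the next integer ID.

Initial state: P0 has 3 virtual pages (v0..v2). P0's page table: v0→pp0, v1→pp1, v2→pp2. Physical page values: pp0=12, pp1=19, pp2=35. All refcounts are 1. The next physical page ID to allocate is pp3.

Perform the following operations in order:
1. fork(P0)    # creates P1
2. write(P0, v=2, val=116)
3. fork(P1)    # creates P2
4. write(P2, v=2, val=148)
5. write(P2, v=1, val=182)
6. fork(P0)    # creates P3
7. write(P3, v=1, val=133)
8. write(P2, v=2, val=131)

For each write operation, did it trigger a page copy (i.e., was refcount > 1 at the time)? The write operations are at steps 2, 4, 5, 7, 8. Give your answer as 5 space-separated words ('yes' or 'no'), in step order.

Op 1: fork(P0) -> P1. 3 ppages; refcounts: pp0:2 pp1:2 pp2:2
Op 2: write(P0, v2, 116). refcount(pp2)=2>1 -> COPY to pp3. 4 ppages; refcounts: pp0:2 pp1:2 pp2:1 pp3:1
Op 3: fork(P1) -> P2. 4 ppages; refcounts: pp0:3 pp1:3 pp2:2 pp3:1
Op 4: write(P2, v2, 148). refcount(pp2)=2>1 -> COPY to pp4. 5 ppages; refcounts: pp0:3 pp1:3 pp2:1 pp3:1 pp4:1
Op 5: write(P2, v1, 182). refcount(pp1)=3>1 -> COPY to pp5. 6 ppages; refcounts: pp0:3 pp1:2 pp2:1 pp3:1 pp4:1 pp5:1
Op 6: fork(P0) -> P3. 6 ppages; refcounts: pp0:4 pp1:3 pp2:1 pp3:2 pp4:1 pp5:1
Op 7: write(P3, v1, 133). refcount(pp1)=3>1 -> COPY to pp6. 7 ppages; refcounts: pp0:4 pp1:2 pp2:1 pp3:2 pp4:1 pp5:1 pp6:1
Op 8: write(P2, v2, 131). refcount(pp4)=1 -> write in place. 7 ppages; refcounts: pp0:4 pp1:2 pp2:1 pp3:2 pp4:1 pp5:1 pp6:1

yes yes yes yes no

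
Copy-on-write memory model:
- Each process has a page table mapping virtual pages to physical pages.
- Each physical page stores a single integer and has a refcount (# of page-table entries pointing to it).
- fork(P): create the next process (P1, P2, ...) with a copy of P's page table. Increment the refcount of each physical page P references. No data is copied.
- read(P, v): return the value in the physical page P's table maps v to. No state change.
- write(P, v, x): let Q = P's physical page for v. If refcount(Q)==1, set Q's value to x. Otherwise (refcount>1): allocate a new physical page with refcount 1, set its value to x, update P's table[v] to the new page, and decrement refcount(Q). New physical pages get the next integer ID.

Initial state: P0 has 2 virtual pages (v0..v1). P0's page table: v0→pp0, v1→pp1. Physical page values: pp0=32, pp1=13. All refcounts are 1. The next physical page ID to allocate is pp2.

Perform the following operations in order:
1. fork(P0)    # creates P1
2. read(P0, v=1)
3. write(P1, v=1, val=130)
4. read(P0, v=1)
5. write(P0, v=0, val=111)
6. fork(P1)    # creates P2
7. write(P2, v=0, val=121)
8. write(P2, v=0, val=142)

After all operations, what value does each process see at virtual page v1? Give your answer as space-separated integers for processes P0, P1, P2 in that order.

Op 1: fork(P0) -> P1. 2 ppages; refcounts: pp0:2 pp1:2
Op 2: read(P0, v1) -> 13. No state change.
Op 3: write(P1, v1, 130). refcount(pp1)=2>1 -> COPY to pp2. 3 ppages; refcounts: pp0:2 pp1:1 pp2:1
Op 4: read(P0, v1) -> 13. No state change.
Op 5: write(P0, v0, 111). refcount(pp0)=2>1 -> COPY to pp3. 4 ppages; refcounts: pp0:1 pp1:1 pp2:1 pp3:1
Op 6: fork(P1) -> P2. 4 ppages; refcounts: pp0:2 pp1:1 pp2:2 pp3:1
Op 7: write(P2, v0, 121). refcount(pp0)=2>1 -> COPY to pp4. 5 ppages; refcounts: pp0:1 pp1:1 pp2:2 pp3:1 pp4:1
Op 8: write(P2, v0, 142). refcount(pp4)=1 -> write in place. 5 ppages; refcounts: pp0:1 pp1:1 pp2:2 pp3:1 pp4:1
P0: v1 -> pp1 = 13
P1: v1 -> pp2 = 130
P2: v1 -> pp2 = 130

Answer: 13 130 130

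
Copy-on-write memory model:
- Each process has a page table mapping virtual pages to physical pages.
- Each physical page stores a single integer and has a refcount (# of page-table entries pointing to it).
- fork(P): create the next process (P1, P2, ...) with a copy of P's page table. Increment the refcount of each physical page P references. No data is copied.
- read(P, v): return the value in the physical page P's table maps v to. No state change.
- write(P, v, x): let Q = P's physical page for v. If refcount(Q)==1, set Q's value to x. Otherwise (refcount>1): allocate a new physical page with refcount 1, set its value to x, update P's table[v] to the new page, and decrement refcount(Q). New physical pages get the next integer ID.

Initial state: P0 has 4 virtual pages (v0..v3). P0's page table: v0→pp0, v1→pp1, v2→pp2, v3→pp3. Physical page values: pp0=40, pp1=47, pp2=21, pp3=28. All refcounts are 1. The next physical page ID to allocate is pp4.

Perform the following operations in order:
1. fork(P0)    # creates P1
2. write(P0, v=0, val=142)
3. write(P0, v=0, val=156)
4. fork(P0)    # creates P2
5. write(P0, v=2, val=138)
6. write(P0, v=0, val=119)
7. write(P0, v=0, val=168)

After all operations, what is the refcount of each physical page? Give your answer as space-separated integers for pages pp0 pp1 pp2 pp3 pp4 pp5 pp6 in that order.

Op 1: fork(P0) -> P1. 4 ppages; refcounts: pp0:2 pp1:2 pp2:2 pp3:2
Op 2: write(P0, v0, 142). refcount(pp0)=2>1 -> COPY to pp4. 5 ppages; refcounts: pp0:1 pp1:2 pp2:2 pp3:2 pp4:1
Op 3: write(P0, v0, 156). refcount(pp4)=1 -> write in place. 5 ppages; refcounts: pp0:1 pp1:2 pp2:2 pp3:2 pp4:1
Op 4: fork(P0) -> P2. 5 ppages; refcounts: pp0:1 pp1:3 pp2:3 pp3:3 pp4:2
Op 5: write(P0, v2, 138). refcount(pp2)=3>1 -> COPY to pp5. 6 ppages; refcounts: pp0:1 pp1:3 pp2:2 pp3:3 pp4:2 pp5:1
Op 6: write(P0, v0, 119). refcount(pp4)=2>1 -> COPY to pp6. 7 ppages; refcounts: pp0:1 pp1:3 pp2:2 pp3:3 pp4:1 pp5:1 pp6:1
Op 7: write(P0, v0, 168). refcount(pp6)=1 -> write in place. 7 ppages; refcounts: pp0:1 pp1:3 pp2:2 pp3:3 pp4:1 pp5:1 pp6:1

Answer: 1 3 2 3 1 1 1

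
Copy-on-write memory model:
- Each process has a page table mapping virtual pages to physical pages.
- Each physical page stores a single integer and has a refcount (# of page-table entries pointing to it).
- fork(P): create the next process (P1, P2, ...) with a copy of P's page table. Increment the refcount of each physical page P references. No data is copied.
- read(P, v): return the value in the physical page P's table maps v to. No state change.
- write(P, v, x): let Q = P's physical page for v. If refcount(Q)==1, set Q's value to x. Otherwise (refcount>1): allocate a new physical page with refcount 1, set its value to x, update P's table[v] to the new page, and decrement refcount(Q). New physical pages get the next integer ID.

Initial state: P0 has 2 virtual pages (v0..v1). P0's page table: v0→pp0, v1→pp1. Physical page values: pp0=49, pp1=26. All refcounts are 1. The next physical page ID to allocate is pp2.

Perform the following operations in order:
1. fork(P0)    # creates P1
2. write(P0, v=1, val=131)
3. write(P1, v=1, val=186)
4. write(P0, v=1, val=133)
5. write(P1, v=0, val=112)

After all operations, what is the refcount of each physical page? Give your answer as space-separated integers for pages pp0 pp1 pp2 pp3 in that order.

Answer: 1 1 1 1

Derivation:
Op 1: fork(P0) -> P1. 2 ppages; refcounts: pp0:2 pp1:2
Op 2: write(P0, v1, 131). refcount(pp1)=2>1 -> COPY to pp2. 3 ppages; refcounts: pp0:2 pp1:1 pp2:1
Op 3: write(P1, v1, 186). refcount(pp1)=1 -> write in place. 3 ppages; refcounts: pp0:2 pp1:1 pp2:1
Op 4: write(P0, v1, 133). refcount(pp2)=1 -> write in place. 3 ppages; refcounts: pp0:2 pp1:1 pp2:1
Op 5: write(P1, v0, 112). refcount(pp0)=2>1 -> COPY to pp3. 4 ppages; refcounts: pp0:1 pp1:1 pp2:1 pp3:1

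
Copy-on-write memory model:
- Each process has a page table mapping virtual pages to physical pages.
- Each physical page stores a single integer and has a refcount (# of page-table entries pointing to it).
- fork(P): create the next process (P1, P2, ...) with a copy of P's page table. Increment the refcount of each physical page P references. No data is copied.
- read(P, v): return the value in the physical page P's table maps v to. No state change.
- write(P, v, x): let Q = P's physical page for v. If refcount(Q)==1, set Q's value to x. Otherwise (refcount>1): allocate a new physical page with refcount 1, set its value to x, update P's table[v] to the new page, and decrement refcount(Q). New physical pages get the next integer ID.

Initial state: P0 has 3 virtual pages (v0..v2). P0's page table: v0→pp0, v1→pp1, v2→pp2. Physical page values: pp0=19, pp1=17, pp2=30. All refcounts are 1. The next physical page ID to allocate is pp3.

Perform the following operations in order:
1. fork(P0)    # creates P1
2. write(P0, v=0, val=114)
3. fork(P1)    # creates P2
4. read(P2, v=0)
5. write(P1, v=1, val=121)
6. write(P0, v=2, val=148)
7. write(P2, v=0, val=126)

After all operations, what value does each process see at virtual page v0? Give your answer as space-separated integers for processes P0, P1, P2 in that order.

Op 1: fork(P0) -> P1. 3 ppages; refcounts: pp0:2 pp1:2 pp2:2
Op 2: write(P0, v0, 114). refcount(pp0)=2>1 -> COPY to pp3. 4 ppages; refcounts: pp0:1 pp1:2 pp2:2 pp3:1
Op 3: fork(P1) -> P2. 4 ppages; refcounts: pp0:2 pp1:3 pp2:3 pp3:1
Op 4: read(P2, v0) -> 19. No state change.
Op 5: write(P1, v1, 121). refcount(pp1)=3>1 -> COPY to pp4. 5 ppages; refcounts: pp0:2 pp1:2 pp2:3 pp3:1 pp4:1
Op 6: write(P0, v2, 148). refcount(pp2)=3>1 -> COPY to pp5. 6 ppages; refcounts: pp0:2 pp1:2 pp2:2 pp3:1 pp4:1 pp5:1
Op 7: write(P2, v0, 126). refcount(pp0)=2>1 -> COPY to pp6. 7 ppages; refcounts: pp0:1 pp1:2 pp2:2 pp3:1 pp4:1 pp5:1 pp6:1
P0: v0 -> pp3 = 114
P1: v0 -> pp0 = 19
P2: v0 -> pp6 = 126

Answer: 114 19 126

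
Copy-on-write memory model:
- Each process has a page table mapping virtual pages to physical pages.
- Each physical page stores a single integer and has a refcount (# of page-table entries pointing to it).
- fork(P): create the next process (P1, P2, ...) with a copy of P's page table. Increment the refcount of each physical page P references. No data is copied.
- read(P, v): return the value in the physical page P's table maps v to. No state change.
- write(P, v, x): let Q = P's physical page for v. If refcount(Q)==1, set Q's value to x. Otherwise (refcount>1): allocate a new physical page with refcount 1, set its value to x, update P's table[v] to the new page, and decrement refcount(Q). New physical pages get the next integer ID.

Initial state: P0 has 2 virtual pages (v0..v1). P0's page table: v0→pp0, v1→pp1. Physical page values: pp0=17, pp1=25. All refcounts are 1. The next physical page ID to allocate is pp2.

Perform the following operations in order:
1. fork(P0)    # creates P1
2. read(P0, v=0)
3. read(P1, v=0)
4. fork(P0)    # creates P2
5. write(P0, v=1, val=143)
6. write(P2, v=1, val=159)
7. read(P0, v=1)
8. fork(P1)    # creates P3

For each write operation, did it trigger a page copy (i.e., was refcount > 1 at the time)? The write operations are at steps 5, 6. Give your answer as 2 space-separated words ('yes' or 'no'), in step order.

Op 1: fork(P0) -> P1. 2 ppages; refcounts: pp0:2 pp1:2
Op 2: read(P0, v0) -> 17. No state change.
Op 3: read(P1, v0) -> 17. No state change.
Op 4: fork(P0) -> P2. 2 ppages; refcounts: pp0:3 pp1:3
Op 5: write(P0, v1, 143). refcount(pp1)=3>1 -> COPY to pp2. 3 ppages; refcounts: pp0:3 pp1:2 pp2:1
Op 6: write(P2, v1, 159). refcount(pp1)=2>1 -> COPY to pp3. 4 ppages; refcounts: pp0:3 pp1:1 pp2:1 pp3:1
Op 7: read(P0, v1) -> 143. No state change.
Op 8: fork(P1) -> P3. 4 ppages; refcounts: pp0:4 pp1:2 pp2:1 pp3:1

yes yes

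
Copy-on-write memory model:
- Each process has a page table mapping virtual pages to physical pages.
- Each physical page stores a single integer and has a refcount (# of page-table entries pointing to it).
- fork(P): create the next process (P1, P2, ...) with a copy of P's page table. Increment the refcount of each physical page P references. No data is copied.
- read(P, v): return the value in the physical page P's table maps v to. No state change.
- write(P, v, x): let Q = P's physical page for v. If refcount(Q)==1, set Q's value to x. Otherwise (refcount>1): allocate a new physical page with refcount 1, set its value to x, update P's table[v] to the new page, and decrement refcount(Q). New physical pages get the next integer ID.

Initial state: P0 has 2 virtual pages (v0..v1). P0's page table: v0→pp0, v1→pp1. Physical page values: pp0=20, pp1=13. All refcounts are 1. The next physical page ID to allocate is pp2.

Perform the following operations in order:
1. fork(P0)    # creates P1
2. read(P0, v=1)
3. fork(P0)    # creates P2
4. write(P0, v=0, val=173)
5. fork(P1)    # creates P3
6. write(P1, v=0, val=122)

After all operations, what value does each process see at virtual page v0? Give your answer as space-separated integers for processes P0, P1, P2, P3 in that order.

Op 1: fork(P0) -> P1. 2 ppages; refcounts: pp0:2 pp1:2
Op 2: read(P0, v1) -> 13. No state change.
Op 3: fork(P0) -> P2. 2 ppages; refcounts: pp0:3 pp1:3
Op 4: write(P0, v0, 173). refcount(pp0)=3>1 -> COPY to pp2. 3 ppages; refcounts: pp0:2 pp1:3 pp2:1
Op 5: fork(P1) -> P3. 3 ppages; refcounts: pp0:3 pp1:4 pp2:1
Op 6: write(P1, v0, 122). refcount(pp0)=3>1 -> COPY to pp3. 4 ppages; refcounts: pp0:2 pp1:4 pp2:1 pp3:1
P0: v0 -> pp2 = 173
P1: v0 -> pp3 = 122
P2: v0 -> pp0 = 20
P3: v0 -> pp0 = 20

Answer: 173 122 20 20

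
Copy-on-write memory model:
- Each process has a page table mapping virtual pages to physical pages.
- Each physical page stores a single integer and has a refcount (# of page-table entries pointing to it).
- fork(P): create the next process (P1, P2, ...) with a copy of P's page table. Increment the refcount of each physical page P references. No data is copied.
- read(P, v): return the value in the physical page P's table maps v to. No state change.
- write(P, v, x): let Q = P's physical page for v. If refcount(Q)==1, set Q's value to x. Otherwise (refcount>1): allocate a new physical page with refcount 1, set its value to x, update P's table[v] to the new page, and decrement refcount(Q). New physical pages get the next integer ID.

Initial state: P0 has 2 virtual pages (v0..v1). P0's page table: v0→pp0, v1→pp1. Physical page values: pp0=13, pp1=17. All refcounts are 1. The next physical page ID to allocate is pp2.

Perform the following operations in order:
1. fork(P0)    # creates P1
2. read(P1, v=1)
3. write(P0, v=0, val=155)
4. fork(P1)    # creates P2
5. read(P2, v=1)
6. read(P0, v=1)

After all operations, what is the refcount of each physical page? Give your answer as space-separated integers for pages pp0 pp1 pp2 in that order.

Answer: 2 3 1

Derivation:
Op 1: fork(P0) -> P1. 2 ppages; refcounts: pp0:2 pp1:2
Op 2: read(P1, v1) -> 17. No state change.
Op 3: write(P0, v0, 155). refcount(pp0)=2>1 -> COPY to pp2. 3 ppages; refcounts: pp0:1 pp1:2 pp2:1
Op 4: fork(P1) -> P2. 3 ppages; refcounts: pp0:2 pp1:3 pp2:1
Op 5: read(P2, v1) -> 17. No state change.
Op 6: read(P0, v1) -> 17. No state change.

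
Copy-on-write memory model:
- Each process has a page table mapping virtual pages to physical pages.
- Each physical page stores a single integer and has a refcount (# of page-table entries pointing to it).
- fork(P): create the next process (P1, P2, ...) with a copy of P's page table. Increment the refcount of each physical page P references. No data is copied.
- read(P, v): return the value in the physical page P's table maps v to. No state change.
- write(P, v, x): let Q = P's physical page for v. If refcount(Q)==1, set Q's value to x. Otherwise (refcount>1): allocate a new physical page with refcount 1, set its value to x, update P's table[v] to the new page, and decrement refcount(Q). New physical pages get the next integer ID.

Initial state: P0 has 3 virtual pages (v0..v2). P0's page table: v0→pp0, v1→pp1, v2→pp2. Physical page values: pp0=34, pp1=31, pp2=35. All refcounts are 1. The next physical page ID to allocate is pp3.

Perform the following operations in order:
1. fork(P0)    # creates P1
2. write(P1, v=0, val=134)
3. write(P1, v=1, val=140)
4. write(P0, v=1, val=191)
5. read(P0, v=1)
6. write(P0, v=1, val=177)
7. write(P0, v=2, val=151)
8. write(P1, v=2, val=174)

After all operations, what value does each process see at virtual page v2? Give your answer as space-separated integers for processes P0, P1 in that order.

Op 1: fork(P0) -> P1. 3 ppages; refcounts: pp0:2 pp1:2 pp2:2
Op 2: write(P1, v0, 134). refcount(pp0)=2>1 -> COPY to pp3. 4 ppages; refcounts: pp0:1 pp1:2 pp2:2 pp3:1
Op 3: write(P1, v1, 140). refcount(pp1)=2>1 -> COPY to pp4. 5 ppages; refcounts: pp0:1 pp1:1 pp2:2 pp3:1 pp4:1
Op 4: write(P0, v1, 191). refcount(pp1)=1 -> write in place. 5 ppages; refcounts: pp0:1 pp1:1 pp2:2 pp3:1 pp4:1
Op 5: read(P0, v1) -> 191. No state change.
Op 6: write(P0, v1, 177). refcount(pp1)=1 -> write in place. 5 ppages; refcounts: pp0:1 pp1:1 pp2:2 pp3:1 pp4:1
Op 7: write(P0, v2, 151). refcount(pp2)=2>1 -> COPY to pp5. 6 ppages; refcounts: pp0:1 pp1:1 pp2:1 pp3:1 pp4:1 pp5:1
Op 8: write(P1, v2, 174). refcount(pp2)=1 -> write in place. 6 ppages; refcounts: pp0:1 pp1:1 pp2:1 pp3:1 pp4:1 pp5:1
P0: v2 -> pp5 = 151
P1: v2 -> pp2 = 174

Answer: 151 174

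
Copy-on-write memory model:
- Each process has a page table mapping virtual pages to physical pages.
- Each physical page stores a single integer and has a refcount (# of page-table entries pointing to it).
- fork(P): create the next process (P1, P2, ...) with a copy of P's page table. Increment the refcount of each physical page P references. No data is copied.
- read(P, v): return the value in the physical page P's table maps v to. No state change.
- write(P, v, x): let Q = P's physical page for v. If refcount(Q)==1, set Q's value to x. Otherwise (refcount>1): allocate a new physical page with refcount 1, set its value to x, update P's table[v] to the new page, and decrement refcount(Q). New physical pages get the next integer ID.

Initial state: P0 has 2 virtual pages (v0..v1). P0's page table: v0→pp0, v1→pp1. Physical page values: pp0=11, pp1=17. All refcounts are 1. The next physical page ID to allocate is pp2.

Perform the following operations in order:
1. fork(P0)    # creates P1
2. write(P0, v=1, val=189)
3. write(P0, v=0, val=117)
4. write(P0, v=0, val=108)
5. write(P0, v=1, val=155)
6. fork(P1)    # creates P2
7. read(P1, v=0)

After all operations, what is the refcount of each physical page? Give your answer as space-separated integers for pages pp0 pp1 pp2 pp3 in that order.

Answer: 2 2 1 1

Derivation:
Op 1: fork(P0) -> P1. 2 ppages; refcounts: pp0:2 pp1:2
Op 2: write(P0, v1, 189). refcount(pp1)=2>1 -> COPY to pp2. 3 ppages; refcounts: pp0:2 pp1:1 pp2:1
Op 3: write(P0, v0, 117). refcount(pp0)=2>1 -> COPY to pp3. 4 ppages; refcounts: pp0:1 pp1:1 pp2:1 pp3:1
Op 4: write(P0, v0, 108). refcount(pp3)=1 -> write in place. 4 ppages; refcounts: pp0:1 pp1:1 pp2:1 pp3:1
Op 5: write(P0, v1, 155). refcount(pp2)=1 -> write in place. 4 ppages; refcounts: pp0:1 pp1:1 pp2:1 pp3:1
Op 6: fork(P1) -> P2. 4 ppages; refcounts: pp0:2 pp1:2 pp2:1 pp3:1
Op 7: read(P1, v0) -> 11. No state change.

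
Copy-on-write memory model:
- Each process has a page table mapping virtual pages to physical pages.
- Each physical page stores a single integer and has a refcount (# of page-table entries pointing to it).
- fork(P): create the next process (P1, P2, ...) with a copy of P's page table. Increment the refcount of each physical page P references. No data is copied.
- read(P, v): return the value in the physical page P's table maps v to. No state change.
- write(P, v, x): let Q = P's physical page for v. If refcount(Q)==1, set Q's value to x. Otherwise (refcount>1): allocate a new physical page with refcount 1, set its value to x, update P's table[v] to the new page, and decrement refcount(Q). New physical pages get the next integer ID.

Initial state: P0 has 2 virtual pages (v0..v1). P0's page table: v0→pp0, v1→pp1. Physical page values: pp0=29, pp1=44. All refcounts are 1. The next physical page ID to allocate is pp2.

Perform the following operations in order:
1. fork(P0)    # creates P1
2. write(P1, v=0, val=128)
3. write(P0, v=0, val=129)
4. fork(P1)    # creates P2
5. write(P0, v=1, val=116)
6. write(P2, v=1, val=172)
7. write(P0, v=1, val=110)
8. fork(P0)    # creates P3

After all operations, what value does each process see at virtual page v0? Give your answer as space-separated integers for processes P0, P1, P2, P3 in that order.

Answer: 129 128 128 129

Derivation:
Op 1: fork(P0) -> P1. 2 ppages; refcounts: pp0:2 pp1:2
Op 2: write(P1, v0, 128). refcount(pp0)=2>1 -> COPY to pp2. 3 ppages; refcounts: pp0:1 pp1:2 pp2:1
Op 3: write(P0, v0, 129). refcount(pp0)=1 -> write in place. 3 ppages; refcounts: pp0:1 pp1:2 pp2:1
Op 4: fork(P1) -> P2. 3 ppages; refcounts: pp0:1 pp1:3 pp2:2
Op 5: write(P0, v1, 116). refcount(pp1)=3>1 -> COPY to pp3. 4 ppages; refcounts: pp0:1 pp1:2 pp2:2 pp3:1
Op 6: write(P2, v1, 172). refcount(pp1)=2>1 -> COPY to pp4. 5 ppages; refcounts: pp0:1 pp1:1 pp2:2 pp3:1 pp4:1
Op 7: write(P0, v1, 110). refcount(pp3)=1 -> write in place. 5 ppages; refcounts: pp0:1 pp1:1 pp2:2 pp3:1 pp4:1
Op 8: fork(P0) -> P3. 5 ppages; refcounts: pp0:2 pp1:1 pp2:2 pp3:2 pp4:1
P0: v0 -> pp0 = 129
P1: v0 -> pp2 = 128
P2: v0 -> pp2 = 128
P3: v0 -> pp0 = 129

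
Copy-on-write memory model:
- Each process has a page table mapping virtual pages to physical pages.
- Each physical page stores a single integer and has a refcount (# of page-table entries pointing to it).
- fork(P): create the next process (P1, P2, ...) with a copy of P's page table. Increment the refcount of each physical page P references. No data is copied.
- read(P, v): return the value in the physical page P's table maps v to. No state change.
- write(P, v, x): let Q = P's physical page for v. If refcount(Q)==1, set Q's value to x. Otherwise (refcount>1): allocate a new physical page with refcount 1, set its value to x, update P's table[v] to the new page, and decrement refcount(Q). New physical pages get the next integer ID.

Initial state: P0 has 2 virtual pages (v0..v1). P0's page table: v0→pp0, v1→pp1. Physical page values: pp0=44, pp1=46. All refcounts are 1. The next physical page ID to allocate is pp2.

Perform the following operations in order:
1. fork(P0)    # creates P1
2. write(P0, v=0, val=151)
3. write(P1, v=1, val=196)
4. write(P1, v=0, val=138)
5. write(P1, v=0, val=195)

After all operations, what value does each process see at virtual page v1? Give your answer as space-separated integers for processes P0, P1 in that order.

Op 1: fork(P0) -> P1. 2 ppages; refcounts: pp0:2 pp1:2
Op 2: write(P0, v0, 151). refcount(pp0)=2>1 -> COPY to pp2. 3 ppages; refcounts: pp0:1 pp1:2 pp2:1
Op 3: write(P1, v1, 196). refcount(pp1)=2>1 -> COPY to pp3. 4 ppages; refcounts: pp0:1 pp1:1 pp2:1 pp3:1
Op 4: write(P1, v0, 138). refcount(pp0)=1 -> write in place. 4 ppages; refcounts: pp0:1 pp1:1 pp2:1 pp3:1
Op 5: write(P1, v0, 195). refcount(pp0)=1 -> write in place. 4 ppages; refcounts: pp0:1 pp1:1 pp2:1 pp3:1
P0: v1 -> pp1 = 46
P1: v1 -> pp3 = 196

Answer: 46 196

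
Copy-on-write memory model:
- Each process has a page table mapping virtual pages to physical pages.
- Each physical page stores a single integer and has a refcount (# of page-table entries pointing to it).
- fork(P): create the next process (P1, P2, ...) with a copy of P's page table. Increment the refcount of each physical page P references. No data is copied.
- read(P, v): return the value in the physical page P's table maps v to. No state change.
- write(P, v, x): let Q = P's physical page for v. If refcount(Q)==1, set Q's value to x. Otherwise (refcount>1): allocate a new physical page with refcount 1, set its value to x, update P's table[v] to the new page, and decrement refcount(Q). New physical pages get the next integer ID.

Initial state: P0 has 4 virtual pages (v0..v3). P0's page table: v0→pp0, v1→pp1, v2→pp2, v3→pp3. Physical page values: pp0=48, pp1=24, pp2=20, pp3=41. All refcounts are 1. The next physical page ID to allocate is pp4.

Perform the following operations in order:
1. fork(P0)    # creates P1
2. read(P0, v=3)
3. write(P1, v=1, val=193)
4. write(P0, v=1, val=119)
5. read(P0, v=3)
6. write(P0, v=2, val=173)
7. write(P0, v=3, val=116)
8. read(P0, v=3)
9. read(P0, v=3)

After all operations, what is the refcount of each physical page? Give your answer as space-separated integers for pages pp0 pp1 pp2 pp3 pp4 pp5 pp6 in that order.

Op 1: fork(P0) -> P1. 4 ppages; refcounts: pp0:2 pp1:2 pp2:2 pp3:2
Op 2: read(P0, v3) -> 41. No state change.
Op 3: write(P1, v1, 193). refcount(pp1)=2>1 -> COPY to pp4. 5 ppages; refcounts: pp0:2 pp1:1 pp2:2 pp3:2 pp4:1
Op 4: write(P0, v1, 119). refcount(pp1)=1 -> write in place. 5 ppages; refcounts: pp0:2 pp1:1 pp2:2 pp3:2 pp4:1
Op 5: read(P0, v3) -> 41. No state change.
Op 6: write(P0, v2, 173). refcount(pp2)=2>1 -> COPY to pp5. 6 ppages; refcounts: pp0:2 pp1:1 pp2:1 pp3:2 pp4:1 pp5:1
Op 7: write(P0, v3, 116). refcount(pp3)=2>1 -> COPY to pp6. 7 ppages; refcounts: pp0:2 pp1:1 pp2:1 pp3:1 pp4:1 pp5:1 pp6:1
Op 8: read(P0, v3) -> 116. No state change.
Op 9: read(P0, v3) -> 116. No state change.

Answer: 2 1 1 1 1 1 1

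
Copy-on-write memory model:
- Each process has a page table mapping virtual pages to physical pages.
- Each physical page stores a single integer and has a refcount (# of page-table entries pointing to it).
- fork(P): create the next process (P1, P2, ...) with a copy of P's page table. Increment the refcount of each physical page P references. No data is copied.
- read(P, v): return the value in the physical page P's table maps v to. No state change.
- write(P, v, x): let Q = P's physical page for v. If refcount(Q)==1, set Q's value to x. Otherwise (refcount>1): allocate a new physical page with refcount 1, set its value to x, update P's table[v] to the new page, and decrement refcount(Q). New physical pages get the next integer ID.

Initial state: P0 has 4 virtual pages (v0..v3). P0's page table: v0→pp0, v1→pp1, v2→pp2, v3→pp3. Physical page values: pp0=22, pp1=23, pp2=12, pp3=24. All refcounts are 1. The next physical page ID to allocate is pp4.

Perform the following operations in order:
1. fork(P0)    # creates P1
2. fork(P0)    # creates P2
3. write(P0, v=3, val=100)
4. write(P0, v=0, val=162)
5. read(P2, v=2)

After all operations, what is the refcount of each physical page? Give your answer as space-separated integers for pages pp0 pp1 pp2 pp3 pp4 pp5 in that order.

Answer: 2 3 3 2 1 1

Derivation:
Op 1: fork(P0) -> P1. 4 ppages; refcounts: pp0:2 pp1:2 pp2:2 pp3:2
Op 2: fork(P0) -> P2. 4 ppages; refcounts: pp0:3 pp1:3 pp2:3 pp3:3
Op 3: write(P0, v3, 100). refcount(pp3)=3>1 -> COPY to pp4. 5 ppages; refcounts: pp0:3 pp1:3 pp2:3 pp3:2 pp4:1
Op 4: write(P0, v0, 162). refcount(pp0)=3>1 -> COPY to pp5. 6 ppages; refcounts: pp0:2 pp1:3 pp2:3 pp3:2 pp4:1 pp5:1
Op 5: read(P2, v2) -> 12. No state change.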